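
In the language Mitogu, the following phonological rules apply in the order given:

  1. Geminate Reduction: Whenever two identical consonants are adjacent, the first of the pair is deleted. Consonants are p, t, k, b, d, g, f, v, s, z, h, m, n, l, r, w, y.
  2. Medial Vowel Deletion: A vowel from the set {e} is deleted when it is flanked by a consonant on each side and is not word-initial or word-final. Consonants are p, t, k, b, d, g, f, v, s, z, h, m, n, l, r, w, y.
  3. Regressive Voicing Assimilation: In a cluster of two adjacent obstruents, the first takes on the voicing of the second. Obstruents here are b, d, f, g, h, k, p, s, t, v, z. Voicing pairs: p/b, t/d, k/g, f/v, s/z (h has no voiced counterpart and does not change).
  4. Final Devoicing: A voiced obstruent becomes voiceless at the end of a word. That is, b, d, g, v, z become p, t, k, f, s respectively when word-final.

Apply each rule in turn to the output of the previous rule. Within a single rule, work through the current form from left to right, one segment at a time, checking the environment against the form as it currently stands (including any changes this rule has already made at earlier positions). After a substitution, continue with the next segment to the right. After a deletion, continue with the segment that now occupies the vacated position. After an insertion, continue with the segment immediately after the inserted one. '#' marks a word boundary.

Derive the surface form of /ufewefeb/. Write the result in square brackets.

1 Geminate Reduction: no change — [ufewefeb]
2 Medial Vowel Deletion: [ufewefeb] → [ufwfb]
3 Regressive Voicing Assimilation: [ufwfb] → [ufwvb]
4 Final Devoicing: [ufwvb] → [ufwvp]

[ufwvp]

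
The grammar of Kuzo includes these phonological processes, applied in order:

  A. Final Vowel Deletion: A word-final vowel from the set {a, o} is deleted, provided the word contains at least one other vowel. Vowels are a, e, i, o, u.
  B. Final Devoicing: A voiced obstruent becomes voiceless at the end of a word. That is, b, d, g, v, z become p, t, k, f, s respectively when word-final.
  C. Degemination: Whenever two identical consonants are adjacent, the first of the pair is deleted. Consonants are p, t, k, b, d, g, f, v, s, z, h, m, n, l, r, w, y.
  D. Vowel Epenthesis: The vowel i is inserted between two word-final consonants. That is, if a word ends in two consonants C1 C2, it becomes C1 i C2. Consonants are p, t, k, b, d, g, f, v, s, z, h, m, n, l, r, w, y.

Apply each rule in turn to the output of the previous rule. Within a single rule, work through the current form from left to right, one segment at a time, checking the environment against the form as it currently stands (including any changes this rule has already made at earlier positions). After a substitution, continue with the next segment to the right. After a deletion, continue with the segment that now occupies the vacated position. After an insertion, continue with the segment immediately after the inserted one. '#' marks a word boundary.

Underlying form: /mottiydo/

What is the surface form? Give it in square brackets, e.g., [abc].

[motiyit]

A Final Vowel Deletion: [mottiydo] → [mottiyd]
B Final Devoicing: [mottiyd] → [mottiyt]
C Degemination: [mottiyt] → [motiyt]
D Vowel Epenthesis: [motiyt] → [motiyit]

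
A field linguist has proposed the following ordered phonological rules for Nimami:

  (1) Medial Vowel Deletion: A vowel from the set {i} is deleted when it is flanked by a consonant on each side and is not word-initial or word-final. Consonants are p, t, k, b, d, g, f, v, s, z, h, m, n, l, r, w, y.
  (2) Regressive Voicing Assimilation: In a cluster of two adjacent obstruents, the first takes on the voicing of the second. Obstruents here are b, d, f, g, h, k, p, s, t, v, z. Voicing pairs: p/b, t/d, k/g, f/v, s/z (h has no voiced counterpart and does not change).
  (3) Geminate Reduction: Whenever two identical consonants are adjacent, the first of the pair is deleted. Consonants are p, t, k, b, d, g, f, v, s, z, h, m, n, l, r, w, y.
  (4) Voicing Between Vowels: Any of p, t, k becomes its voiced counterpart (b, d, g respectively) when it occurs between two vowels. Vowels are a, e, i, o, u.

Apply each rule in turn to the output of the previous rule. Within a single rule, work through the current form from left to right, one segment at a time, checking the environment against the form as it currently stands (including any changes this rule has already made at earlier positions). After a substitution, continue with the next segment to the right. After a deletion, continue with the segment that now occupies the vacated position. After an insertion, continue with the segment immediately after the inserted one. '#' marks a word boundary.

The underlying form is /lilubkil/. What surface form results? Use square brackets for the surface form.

[lupkl]

(1) Medial Vowel Deletion: [lilubkil] → [llubkl]
(2) Regressive Voicing Assimilation: [llubkl] → [llupkl]
(3) Geminate Reduction: [llupkl] → [lupkl]
(4) Voicing Between Vowels: no change — [lupkl]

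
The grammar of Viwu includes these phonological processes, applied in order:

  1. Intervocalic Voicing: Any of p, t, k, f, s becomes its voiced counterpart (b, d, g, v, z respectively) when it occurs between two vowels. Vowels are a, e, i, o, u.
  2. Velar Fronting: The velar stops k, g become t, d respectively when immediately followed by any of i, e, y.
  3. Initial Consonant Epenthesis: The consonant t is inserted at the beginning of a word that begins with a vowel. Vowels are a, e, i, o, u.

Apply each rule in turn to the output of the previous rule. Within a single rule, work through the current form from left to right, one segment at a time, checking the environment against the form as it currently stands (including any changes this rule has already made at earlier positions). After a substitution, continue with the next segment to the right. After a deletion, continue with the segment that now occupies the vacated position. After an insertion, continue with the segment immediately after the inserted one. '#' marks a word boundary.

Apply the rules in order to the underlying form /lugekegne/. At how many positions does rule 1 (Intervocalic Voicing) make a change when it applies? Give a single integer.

1

1 Intervocalic Voicing: [lugekegne] → [lugegegne]
2 Velar Fronting: [lugegegne] → [ludedegne]
3 Initial Consonant Epenthesis: no change — [ludedegne]
Rule 1 changed 1 position(s).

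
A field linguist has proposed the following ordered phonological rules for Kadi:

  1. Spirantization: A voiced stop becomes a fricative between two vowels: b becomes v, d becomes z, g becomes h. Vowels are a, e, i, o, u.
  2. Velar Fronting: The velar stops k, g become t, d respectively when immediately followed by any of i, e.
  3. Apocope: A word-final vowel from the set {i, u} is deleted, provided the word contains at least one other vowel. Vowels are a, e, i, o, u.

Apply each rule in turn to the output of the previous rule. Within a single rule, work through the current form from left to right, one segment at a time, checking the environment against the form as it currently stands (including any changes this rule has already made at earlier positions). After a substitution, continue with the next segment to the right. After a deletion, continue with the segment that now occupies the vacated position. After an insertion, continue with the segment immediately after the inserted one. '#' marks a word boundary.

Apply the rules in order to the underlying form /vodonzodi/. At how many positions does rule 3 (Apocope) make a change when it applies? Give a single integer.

1 Spirantization: [vodonzodi] → [vozonzozi]
2 Velar Fronting: no change — [vozonzozi]
3 Apocope: [vozonzozi] → [vozonzoz]
Rule 3 changed 1 position(s).

1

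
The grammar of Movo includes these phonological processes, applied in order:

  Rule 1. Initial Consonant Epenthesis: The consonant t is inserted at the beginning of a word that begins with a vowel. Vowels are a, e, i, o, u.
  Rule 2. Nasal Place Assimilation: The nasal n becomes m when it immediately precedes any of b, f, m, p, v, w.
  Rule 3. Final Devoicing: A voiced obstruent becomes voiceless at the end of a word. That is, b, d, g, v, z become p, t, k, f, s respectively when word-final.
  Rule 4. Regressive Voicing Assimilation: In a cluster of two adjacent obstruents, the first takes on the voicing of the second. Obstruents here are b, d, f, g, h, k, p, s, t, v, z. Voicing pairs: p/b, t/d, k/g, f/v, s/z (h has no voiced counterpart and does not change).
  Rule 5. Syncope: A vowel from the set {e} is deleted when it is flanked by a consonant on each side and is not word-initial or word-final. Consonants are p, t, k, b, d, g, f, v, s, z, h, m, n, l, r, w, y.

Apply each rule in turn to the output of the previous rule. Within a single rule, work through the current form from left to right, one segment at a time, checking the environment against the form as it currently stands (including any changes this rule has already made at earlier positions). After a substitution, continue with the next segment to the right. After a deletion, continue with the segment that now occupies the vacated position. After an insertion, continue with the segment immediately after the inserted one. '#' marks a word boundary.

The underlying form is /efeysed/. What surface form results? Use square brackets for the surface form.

Rule 1 Initial Consonant Epenthesis: [efeysed] → [tefeysed]
Rule 2 Nasal Place Assimilation: no change — [tefeysed]
Rule 3 Final Devoicing: [tefeysed] → [tefeyset]
Rule 4 Regressive Voicing Assimilation: no change — [tefeyset]
Rule 5 Syncope: [tefeyset] → [tfyst]

[tfyst]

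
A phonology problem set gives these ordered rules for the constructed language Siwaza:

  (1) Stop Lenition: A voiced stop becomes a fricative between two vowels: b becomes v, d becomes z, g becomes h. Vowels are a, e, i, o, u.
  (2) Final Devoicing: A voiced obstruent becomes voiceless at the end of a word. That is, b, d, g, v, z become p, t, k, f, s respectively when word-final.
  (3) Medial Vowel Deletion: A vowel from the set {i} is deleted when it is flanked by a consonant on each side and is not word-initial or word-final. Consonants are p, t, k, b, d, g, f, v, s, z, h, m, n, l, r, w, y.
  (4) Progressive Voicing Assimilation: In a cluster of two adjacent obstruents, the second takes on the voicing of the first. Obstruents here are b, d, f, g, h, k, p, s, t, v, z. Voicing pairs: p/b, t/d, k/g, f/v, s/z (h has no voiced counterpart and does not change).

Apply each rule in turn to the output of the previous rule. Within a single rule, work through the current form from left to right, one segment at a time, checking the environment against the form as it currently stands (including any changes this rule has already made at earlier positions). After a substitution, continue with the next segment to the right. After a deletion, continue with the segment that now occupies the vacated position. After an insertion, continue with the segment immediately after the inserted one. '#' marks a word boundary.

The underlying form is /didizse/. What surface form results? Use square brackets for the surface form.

(1) Stop Lenition: [didizse] → [dizizse]
(2) Final Devoicing: no change — [dizizse]
(3) Medial Vowel Deletion: [dizizse] → [dzzse]
(4) Progressive Voicing Assimilation: [dzzse] → [dzzze]

[dzzze]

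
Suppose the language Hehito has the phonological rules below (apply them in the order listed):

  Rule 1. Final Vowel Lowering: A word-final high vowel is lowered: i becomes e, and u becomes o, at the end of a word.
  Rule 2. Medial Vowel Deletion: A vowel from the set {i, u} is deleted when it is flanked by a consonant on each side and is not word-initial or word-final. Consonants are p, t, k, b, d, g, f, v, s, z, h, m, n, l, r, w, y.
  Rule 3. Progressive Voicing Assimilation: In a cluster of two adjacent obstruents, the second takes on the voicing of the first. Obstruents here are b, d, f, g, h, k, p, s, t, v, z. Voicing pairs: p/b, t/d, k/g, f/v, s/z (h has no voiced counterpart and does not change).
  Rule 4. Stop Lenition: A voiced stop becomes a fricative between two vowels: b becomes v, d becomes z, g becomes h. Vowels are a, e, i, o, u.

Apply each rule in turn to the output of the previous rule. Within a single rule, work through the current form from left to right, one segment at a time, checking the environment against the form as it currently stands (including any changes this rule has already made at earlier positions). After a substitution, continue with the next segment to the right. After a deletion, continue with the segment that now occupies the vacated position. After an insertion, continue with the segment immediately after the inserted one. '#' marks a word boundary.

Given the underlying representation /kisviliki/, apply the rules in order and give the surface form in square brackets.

Rule 1 Final Vowel Lowering: [kisviliki] → [kisvilike]
Rule 2 Medial Vowel Deletion: [kisvilike] → [ksvlke]
Rule 3 Progressive Voicing Assimilation: [ksvlke] → [ksflke]
Rule 4 Stop Lenition: no change — [ksflke]

[ksflke]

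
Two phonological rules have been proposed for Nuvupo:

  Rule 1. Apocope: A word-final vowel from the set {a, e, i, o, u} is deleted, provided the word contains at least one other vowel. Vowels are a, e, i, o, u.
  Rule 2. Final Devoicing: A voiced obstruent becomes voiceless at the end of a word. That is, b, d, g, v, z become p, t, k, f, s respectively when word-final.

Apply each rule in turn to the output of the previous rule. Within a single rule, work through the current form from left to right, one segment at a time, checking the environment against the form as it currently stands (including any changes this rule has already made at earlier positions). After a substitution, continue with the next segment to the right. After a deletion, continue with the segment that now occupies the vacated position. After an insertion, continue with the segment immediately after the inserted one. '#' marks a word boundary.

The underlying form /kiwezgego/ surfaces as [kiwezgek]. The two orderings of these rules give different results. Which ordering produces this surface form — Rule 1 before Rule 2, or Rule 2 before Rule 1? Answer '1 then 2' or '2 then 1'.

1 then 2

Order 1 then 2:
  1 Apocope: [kiwezgego] → [kiwezgeg]
  2 Final Devoicing: [kiwezgeg] → [kiwezgek]
  result: [kiwezgek]
Order 2 then 1:
  2 Final Devoicing: no change — [kiwezgego]
  1 Apocope: [kiwezgego] → [kiwezgeg]
  result: [kiwezgeg]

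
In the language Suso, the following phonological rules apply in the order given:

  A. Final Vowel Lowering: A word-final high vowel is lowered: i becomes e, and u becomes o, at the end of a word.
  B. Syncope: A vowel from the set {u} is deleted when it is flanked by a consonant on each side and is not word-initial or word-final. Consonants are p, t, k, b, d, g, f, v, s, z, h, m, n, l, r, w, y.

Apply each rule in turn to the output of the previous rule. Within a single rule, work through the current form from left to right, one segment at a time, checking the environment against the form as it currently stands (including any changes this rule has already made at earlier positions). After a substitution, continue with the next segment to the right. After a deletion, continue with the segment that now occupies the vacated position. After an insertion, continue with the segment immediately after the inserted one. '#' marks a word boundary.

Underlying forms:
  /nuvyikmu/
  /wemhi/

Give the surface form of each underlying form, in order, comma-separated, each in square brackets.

/nuvyikmu/:
  A Final Vowel Lowering: [nuvyikmu] → [nuvyikmo]
  B Syncope: [nuvyikmo] → [nvyikmo]
/wemhi/:
  A Final Vowel Lowering: [wemhi] → [wemhe]
  B Syncope: no change — [wemhe]

[nvyikmo], [wemhe]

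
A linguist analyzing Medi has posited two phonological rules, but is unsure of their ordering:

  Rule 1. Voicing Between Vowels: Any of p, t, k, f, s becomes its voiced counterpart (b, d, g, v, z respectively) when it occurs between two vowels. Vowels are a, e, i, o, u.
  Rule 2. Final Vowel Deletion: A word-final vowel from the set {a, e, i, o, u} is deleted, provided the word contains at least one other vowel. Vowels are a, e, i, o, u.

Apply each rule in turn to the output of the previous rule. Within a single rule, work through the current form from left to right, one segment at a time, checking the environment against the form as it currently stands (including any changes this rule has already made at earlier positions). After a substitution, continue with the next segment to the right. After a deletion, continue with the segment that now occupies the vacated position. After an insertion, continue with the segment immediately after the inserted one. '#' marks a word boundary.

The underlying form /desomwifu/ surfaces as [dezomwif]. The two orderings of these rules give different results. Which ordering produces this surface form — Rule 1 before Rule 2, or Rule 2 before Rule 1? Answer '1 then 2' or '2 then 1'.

Order 1 then 2:
  1 Voicing Between Vowels: [desomwifu] → [dezomwivu]
  2 Final Vowel Deletion: [dezomwivu] → [dezomwiv]
  result: [dezomwiv]
Order 2 then 1:
  2 Final Vowel Deletion: [desomwifu] → [desomwif]
  1 Voicing Between Vowels: [desomwif] → [dezomwif]
  result: [dezomwif]

2 then 1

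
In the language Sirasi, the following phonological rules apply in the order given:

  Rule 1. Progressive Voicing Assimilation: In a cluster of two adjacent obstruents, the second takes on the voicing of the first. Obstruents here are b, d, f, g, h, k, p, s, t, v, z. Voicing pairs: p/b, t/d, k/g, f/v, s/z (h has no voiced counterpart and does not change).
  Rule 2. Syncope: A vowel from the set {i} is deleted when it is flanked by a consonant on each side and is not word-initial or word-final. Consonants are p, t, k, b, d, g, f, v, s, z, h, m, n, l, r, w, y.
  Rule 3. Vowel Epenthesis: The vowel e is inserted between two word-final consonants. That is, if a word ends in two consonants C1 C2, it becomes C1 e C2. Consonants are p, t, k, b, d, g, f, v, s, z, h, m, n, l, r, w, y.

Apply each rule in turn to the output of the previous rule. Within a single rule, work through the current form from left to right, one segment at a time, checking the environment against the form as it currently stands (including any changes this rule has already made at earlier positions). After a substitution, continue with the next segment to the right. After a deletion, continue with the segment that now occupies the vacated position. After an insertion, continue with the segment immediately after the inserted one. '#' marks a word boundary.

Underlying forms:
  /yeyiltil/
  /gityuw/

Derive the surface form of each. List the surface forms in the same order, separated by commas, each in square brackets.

/yeyiltil/:
  Rule 1 Progressive Voicing Assimilation: no change — [yeyiltil]
  Rule 2 Syncope: [yeyiltil] → [yeyltl]
  Rule 3 Vowel Epenthesis: [yeyltl] → [yeyltel]
/gityuw/:
  Rule 1 Progressive Voicing Assimilation: no change — [gityuw]
  Rule 2 Syncope: [gityuw] → [gtyuw]
  Rule 3 Vowel Epenthesis: no change — [gtyuw]

[yeyltel], [gtyuw]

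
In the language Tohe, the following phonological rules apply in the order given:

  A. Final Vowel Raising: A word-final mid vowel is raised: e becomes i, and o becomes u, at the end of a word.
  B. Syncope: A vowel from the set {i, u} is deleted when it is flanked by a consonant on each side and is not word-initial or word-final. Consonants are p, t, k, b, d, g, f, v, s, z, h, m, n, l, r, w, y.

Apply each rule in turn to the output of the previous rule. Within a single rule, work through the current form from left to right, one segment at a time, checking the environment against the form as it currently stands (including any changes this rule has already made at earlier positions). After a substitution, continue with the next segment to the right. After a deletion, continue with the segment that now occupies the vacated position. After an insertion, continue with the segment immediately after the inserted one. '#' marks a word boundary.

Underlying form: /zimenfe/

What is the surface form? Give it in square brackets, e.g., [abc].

[zmenfi]

A Final Vowel Raising: [zimenfe] → [zimenfi]
B Syncope: [zimenfi] → [zmenfi]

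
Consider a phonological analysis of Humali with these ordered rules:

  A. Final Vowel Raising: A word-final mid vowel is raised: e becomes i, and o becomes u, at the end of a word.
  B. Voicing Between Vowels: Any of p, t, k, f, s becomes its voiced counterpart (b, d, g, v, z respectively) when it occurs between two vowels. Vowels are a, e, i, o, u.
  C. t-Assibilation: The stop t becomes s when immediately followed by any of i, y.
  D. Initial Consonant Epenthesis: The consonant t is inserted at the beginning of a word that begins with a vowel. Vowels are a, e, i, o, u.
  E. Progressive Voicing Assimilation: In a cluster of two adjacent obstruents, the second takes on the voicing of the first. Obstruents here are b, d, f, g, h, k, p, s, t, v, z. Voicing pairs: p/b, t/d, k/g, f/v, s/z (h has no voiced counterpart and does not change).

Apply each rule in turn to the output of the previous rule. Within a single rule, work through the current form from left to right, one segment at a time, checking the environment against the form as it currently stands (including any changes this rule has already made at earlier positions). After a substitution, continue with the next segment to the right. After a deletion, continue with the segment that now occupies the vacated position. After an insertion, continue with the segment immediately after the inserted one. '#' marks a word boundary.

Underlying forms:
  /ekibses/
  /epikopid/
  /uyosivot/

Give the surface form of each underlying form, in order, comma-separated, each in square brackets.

/ekibses/:
  A Final Vowel Raising: no change — [ekibses]
  B Voicing Between Vowels: [ekibses] → [egibses]
  C t-Assibilation: no change — [egibses]
  D Initial Consonant Epenthesis: [egibses] → [tegibses]
  E Progressive Voicing Assimilation: [tegibses] → [tegibzes]
/epikopid/:
  A Final Vowel Raising: no change — [epikopid]
  B Voicing Between Vowels: [epikopid] → [ebigobid]
  C t-Assibilation: no change — [ebigobid]
  D Initial Consonant Epenthesis: [ebigobid] → [tebigobid]
  E Progressive Voicing Assimilation: no change — [tebigobid]
/uyosivot/:
  A Final Vowel Raising: no change — [uyosivot]
  B Voicing Between Vowels: [uyosivot] → [uyozivot]
  C t-Assibilation: no change — [uyozivot]
  D Initial Consonant Epenthesis: [uyozivot] → [tuyozivot]
  E Progressive Voicing Assimilation: no change — [tuyozivot]

[tegibzes], [tebigobid], [tuyozivot]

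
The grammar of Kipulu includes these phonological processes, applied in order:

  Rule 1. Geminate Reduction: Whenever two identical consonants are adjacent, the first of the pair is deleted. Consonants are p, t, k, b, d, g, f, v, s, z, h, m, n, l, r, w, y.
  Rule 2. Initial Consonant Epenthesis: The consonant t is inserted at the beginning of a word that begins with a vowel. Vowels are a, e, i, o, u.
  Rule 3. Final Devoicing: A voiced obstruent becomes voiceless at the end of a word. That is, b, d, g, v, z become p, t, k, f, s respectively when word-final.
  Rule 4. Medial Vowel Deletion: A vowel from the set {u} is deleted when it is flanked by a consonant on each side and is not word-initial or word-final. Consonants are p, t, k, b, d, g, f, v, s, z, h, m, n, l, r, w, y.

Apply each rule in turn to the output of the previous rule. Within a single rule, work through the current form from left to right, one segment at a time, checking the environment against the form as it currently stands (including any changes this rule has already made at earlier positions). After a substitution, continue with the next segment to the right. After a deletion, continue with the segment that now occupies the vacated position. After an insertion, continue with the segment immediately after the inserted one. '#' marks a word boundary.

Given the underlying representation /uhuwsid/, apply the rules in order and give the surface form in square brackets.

Rule 1 Geminate Reduction: no change — [uhuwsid]
Rule 2 Initial Consonant Epenthesis: [uhuwsid] → [tuhuwsid]
Rule 3 Final Devoicing: [tuhuwsid] → [tuhuwsit]
Rule 4 Medial Vowel Deletion: [tuhuwsit] → [thwsit]

[thwsit]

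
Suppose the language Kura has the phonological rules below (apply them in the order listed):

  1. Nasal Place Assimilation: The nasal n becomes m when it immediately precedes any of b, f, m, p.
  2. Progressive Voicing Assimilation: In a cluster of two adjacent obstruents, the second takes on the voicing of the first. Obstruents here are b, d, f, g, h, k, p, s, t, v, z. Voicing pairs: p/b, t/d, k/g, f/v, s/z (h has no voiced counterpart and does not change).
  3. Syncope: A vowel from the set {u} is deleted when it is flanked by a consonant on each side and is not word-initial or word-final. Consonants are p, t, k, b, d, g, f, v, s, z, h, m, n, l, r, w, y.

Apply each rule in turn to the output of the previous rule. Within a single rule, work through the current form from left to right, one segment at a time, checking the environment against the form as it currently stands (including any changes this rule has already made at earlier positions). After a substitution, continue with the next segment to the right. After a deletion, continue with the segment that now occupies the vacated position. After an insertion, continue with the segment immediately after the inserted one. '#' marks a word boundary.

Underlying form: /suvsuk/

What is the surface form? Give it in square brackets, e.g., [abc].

[svzk]

1 Nasal Place Assimilation: no change — [suvsuk]
2 Progressive Voicing Assimilation: [suvsuk] → [suvzuk]
3 Syncope: [suvzuk] → [svzk]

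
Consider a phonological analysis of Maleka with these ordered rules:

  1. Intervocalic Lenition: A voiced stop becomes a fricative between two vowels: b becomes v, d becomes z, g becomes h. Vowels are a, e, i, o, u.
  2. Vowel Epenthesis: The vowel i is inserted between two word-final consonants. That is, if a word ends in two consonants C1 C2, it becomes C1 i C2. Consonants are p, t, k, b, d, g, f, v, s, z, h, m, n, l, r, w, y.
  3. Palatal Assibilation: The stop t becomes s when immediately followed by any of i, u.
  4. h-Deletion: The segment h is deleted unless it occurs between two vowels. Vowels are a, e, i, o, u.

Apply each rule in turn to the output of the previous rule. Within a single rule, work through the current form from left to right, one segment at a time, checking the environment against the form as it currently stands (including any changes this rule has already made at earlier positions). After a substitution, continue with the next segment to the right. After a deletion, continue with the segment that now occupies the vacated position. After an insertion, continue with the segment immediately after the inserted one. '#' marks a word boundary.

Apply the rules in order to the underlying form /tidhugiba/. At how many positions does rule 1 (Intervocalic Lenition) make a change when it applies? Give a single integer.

2

1 Intervocalic Lenition: [tidhugiba] → [tidhuhiva]
2 Vowel Epenthesis: no change — [tidhuhiva]
3 Palatal Assibilation: [tidhuhiva] → [sidhuhiva]
4 h-Deletion: [sidhuhiva] → [siduhiva]
Rule 1 changed 2 position(s).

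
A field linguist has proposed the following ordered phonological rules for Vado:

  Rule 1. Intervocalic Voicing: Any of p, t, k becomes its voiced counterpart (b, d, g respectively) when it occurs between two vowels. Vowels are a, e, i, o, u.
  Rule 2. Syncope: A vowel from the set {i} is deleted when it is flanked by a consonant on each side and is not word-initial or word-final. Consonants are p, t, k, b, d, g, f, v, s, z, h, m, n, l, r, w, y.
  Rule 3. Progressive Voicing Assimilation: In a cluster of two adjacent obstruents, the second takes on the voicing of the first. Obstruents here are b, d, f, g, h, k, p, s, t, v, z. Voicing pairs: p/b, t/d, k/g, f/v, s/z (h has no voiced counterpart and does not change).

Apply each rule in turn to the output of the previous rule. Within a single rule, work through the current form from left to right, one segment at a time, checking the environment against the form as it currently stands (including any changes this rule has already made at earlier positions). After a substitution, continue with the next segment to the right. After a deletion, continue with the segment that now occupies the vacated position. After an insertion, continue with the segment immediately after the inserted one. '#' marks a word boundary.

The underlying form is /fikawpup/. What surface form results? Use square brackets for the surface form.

[fkawpup]

Rule 1 Intervocalic Voicing: [fikawpup] → [figawpup]
Rule 2 Syncope: [figawpup] → [fgawpup]
Rule 3 Progressive Voicing Assimilation: [fgawpup] → [fkawpup]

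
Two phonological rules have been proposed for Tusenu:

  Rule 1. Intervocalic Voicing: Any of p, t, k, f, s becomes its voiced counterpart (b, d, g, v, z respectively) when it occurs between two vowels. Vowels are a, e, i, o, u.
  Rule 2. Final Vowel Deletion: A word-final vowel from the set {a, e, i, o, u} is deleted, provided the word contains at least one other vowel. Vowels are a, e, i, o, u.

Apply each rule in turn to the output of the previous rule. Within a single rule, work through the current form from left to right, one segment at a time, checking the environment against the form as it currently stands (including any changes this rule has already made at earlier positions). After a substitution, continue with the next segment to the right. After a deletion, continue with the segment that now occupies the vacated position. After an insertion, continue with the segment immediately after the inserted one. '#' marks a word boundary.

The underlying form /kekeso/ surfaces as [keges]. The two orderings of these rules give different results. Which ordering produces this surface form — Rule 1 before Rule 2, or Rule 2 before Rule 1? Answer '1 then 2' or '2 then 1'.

2 then 1

Order 1 then 2:
  1 Intervocalic Voicing: [kekeso] → [kegezo]
  2 Final Vowel Deletion: [kegezo] → [kegez]
  result: [kegez]
Order 2 then 1:
  2 Final Vowel Deletion: [kekeso] → [kekes]
  1 Intervocalic Voicing: [kekes] → [keges]
  result: [keges]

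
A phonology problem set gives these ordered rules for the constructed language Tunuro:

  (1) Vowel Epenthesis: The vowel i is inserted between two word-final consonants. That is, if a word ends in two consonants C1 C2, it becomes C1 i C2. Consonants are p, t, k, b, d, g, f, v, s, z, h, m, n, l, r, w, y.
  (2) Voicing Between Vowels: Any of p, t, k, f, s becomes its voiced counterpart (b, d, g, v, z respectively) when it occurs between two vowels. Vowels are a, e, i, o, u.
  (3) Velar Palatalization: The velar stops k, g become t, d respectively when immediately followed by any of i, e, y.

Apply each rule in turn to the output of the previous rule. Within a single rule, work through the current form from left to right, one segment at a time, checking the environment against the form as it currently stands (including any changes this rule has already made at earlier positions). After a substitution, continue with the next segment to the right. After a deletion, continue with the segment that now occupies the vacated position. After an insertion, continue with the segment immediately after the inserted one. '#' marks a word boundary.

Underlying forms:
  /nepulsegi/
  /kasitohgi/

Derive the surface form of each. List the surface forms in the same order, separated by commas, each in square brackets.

/nepulsegi/:
  (1) Vowel Epenthesis: no change — [nepulsegi]
  (2) Voicing Between Vowels: [nepulsegi] → [nebulsegi]
  (3) Velar Palatalization: [nebulsegi] → [nebulsedi]
/kasitohgi/:
  (1) Vowel Epenthesis: no change — [kasitohgi]
  (2) Voicing Between Vowels: [kasitohgi] → [kazidohgi]
  (3) Velar Palatalization: [kazidohgi] → [kazidohdi]

[nebulsedi], [kazidohdi]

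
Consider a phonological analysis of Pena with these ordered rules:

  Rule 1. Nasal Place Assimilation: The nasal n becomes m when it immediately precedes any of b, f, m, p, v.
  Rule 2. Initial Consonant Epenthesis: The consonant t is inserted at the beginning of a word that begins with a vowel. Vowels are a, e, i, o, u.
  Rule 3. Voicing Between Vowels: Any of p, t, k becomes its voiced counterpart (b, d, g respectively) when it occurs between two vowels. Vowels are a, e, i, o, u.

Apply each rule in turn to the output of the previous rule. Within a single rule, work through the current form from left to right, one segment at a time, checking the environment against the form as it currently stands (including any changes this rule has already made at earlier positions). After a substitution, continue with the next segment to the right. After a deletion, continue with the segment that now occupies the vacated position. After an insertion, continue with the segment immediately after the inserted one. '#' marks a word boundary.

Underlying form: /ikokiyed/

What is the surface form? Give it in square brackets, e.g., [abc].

[tigogiyed]

Rule 1 Nasal Place Assimilation: no change — [ikokiyed]
Rule 2 Initial Consonant Epenthesis: [ikokiyed] → [tikokiyed]
Rule 3 Voicing Between Vowels: [tikokiyed] → [tigogiyed]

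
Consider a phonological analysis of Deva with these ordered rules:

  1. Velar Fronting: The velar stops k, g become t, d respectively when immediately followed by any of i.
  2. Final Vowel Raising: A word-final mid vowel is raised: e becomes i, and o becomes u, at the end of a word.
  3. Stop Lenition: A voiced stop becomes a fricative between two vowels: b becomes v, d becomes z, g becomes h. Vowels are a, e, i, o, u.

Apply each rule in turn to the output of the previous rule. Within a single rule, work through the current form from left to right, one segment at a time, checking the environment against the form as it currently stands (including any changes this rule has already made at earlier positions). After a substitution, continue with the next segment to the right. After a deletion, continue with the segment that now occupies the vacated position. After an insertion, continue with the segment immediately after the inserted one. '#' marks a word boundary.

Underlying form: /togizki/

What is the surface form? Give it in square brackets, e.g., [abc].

[tozizti]

1 Velar Fronting: [togizki] → [todizti]
2 Final Vowel Raising: no change — [todizti]
3 Stop Lenition: [todizti] → [tozizti]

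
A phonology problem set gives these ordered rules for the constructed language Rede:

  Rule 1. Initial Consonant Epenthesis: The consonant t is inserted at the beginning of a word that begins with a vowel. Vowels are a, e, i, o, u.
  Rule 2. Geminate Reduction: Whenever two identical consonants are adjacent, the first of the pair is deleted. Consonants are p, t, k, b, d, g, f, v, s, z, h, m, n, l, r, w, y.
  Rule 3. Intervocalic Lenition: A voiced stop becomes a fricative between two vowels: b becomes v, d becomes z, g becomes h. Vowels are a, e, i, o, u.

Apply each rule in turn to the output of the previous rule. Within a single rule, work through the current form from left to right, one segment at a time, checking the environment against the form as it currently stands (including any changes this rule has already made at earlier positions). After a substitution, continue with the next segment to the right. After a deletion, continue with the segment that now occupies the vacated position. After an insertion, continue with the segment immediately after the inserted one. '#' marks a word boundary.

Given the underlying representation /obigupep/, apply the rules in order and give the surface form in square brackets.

[tovihupep]

Rule 1 Initial Consonant Epenthesis: [obigupep] → [tobigupep]
Rule 2 Geminate Reduction: no change — [tobigupep]
Rule 3 Intervocalic Lenition: [tobigupep] → [tovihupep]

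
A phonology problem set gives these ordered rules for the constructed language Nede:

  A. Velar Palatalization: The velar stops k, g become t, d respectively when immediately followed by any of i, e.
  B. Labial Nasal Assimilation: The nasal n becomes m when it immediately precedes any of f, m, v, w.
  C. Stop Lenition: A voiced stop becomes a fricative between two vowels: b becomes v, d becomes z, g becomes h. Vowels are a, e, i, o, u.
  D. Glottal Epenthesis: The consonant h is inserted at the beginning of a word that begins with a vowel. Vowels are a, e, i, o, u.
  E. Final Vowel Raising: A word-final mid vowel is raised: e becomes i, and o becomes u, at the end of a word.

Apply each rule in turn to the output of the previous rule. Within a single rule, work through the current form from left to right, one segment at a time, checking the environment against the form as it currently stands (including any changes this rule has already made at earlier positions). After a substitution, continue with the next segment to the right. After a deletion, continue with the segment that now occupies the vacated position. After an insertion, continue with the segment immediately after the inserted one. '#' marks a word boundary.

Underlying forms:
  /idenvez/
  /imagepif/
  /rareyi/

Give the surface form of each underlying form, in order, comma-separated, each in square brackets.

/idenvez/:
  A Velar Palatalization: no change — [idenvez]
  B Labial Nasal Assimilation: [idenvez] → [idemvez]
  C Stop Lenition: [idemvez] → [izemvez]
  D Glottal Epenthesis: [izemvez] → [hizemvez]
  E Final Vowel Raising: no change — [hizemvez]
/imagepif/:
  A Velar Palatalization: [imagepif] → [imadepif]
  B Labial Nasal Assimilation: no change — [imadepif]
  C Stop Lenition: [imadepif] → [imazepif]
  D Glottal Epenthesis: [imazepif] → [himazepif]
  E Final Vowel Raising: no change — [himazepif]
/rareyi/:
  A Velar Palatalization: no change — [rareyi]
  B Labial Nasal Assimilation: no change — [rareyi]
  C Stop Lenition: no change — [rareyi]
  D Glottal Epenthesis: no change — [rareyi]
  E Final Vowel Raising: no change — [rareyi]

[hizemvez], [himazepif], [rareyi]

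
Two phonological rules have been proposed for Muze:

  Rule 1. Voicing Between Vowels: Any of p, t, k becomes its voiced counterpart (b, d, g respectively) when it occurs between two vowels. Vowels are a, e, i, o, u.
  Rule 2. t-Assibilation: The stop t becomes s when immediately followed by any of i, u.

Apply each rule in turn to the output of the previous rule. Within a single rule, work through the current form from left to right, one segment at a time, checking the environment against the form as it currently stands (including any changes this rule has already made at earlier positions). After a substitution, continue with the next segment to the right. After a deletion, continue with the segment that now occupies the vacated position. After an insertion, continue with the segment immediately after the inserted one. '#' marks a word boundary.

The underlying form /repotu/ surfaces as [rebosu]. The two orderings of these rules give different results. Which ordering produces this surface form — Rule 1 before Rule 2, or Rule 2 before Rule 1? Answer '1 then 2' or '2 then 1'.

Order 1 then 2:
  1 Voicing Between Vowels: [repotu] → [rebodu]
  2 t-Assibilation: no change — [rebodu]
  result: [rebodu]
Order 2 then 1:
  2 t-Assibilation: [repotu] → [reposu]
  1 Voicing Between Vowels: [reposu] → [rebosu]
  result: [rebosu]

2 then 1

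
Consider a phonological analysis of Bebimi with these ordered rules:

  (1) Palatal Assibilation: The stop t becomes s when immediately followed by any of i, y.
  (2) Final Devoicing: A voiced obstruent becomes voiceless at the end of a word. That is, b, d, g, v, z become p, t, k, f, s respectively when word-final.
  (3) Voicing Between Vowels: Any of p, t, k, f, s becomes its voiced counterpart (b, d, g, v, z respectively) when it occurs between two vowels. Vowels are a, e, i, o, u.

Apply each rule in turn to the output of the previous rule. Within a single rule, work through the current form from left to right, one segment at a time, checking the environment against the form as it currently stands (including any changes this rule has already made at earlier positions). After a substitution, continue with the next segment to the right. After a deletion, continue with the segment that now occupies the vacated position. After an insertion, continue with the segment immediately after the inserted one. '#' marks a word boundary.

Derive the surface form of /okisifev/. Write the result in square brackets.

[ogizivef]

(1) Palatal Assibilation: no change — [okisifev]
(2) Final Devoicing: [okisifev] → [okisifef]
(3) Voicing Between Vowels: [okisifef] → [ogizivef]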